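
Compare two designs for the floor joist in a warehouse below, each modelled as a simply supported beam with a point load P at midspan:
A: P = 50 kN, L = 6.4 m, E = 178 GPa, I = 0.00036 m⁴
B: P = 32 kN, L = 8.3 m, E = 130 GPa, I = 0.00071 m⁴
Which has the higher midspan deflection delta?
Model: a simply supported beam with a point load P at midspan, so delta = (P·L^3) / (48·E·I) (SI units).
  A: delta = (50000 × 6.4^3) / (48 × (1.78 × 10¹¹) × 0.00036) = 0.004261 m = 4.261 mm
  B: delta = (32000 × 8.3^3) / (48 × (1.3 × 10¹¹) × 0.00071) = 0.00413 m = 4.13 mm
4.261 mm > 4.13 mm, so A is larger.
Final answer: A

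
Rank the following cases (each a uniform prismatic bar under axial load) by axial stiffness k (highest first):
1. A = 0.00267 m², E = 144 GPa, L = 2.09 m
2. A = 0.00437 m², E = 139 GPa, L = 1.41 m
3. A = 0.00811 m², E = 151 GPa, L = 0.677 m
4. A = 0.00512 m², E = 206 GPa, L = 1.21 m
Model: a uniform prismatic bar under axial load, so k = (A·E) / L (SI units).
  Case 1: k = (0.00267 × (1.44 × 10¹¹)) / 2.09 = 1.84 × 10⁸ N/m = 184 MN/m
  Case 2: k = (0.00437 × (1.39 × 10¹¹)) / 1.41 = 4.308 × 10⁸ N/m = 430.8 MN/m
  Case 3: k = (0.00811 × (1.51 × 10¹¹)) / 0.677 = 1.809 × 10⁹ N/m = 1809 MN/m
  Case 4: k = (0.00512 × (2.06 × 10¹¹)) / 1.21 = 8.717 × 10⁸ N/m = 871.7 MN/m
Ordering: 1809 MN/m (case 3) > 871.7 MN/m (case 4) > 430.8 MN/m (case 2) > 184 MN/m (case 1)
Final answer: 3, 4, 2, 1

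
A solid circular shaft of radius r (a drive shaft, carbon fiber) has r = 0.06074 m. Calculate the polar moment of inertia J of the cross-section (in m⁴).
Model: a solid circular shaft of radius r, so J = (π·r^4) / 2.
Substitute:
  J = (π × 0.06074^4) / 2
  J = 2.138 × 10⁻⁵ m⁴
Final answer: J = 2.138 × 10⁻⁵ m⁴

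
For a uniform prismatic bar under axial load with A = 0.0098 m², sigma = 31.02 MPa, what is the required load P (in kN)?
Model: a uniform prismatic bar under axial load, so sigma = P / A.
Solve for P: P = sigma·A.
Convert to SI units:
  sigma = 31.02 MPa = 3.102 × 10⁷ Pa
Substitute:
  P = (3.102 × 10⁷) × 0.0098
  P = 304000 N
Convert: P = 304000 N = 304 kN
Final answer: P = 304 kN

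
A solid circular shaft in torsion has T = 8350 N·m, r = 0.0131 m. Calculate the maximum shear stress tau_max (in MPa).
Model: a solid circular shaft in torsion, so tau_max = (2·T) / (π·r^3).
Substitute:
  tau_max = (2 × 8350) / (π × 0.0131^3)
  tau_max = 2.365 × 10⁹ Pa
Convert: tau_max = 2.365 × 10⁹ Pa = 2365 MPa
Final answer: tau_max = 2365 MPa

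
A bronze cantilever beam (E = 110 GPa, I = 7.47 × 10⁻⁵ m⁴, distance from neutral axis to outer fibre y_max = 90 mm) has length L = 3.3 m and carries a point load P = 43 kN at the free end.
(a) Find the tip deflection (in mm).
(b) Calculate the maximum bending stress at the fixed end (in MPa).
(a) Tip deflection of a cantilever with an end point load: δ = P·L^3 / (3·E·I). Convert P = 43 kN = 43000 N, E = 110 GPa = 1.1 × 10¹¹ Pa.
  δ = (43000 × 3.3^3) / (3 × (1.1 × 10¹¹) × (7.47 × 10⁻⁵)) = 0.06269 m = 62.69 mm
(b) Maximum bending moment at the fixed end: M = P·L = 43000 × 3.3 = 141900 N·m. Convert y_max = 90 mm = 0.09 m.
  σ = M·y_max / I = (141900 × 0.09) / (7.47 × 10⁻⁵) = 1.71 × 10⁸ Pa = 171 MPa
Final answer: (a) δ = 62.69 mm, (b) σ = 171 MPa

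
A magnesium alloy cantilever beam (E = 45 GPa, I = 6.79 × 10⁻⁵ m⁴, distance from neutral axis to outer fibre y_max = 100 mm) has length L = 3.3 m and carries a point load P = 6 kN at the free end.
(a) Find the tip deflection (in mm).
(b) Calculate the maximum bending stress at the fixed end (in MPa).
(a) Tip deflection of a cantilever with an end point load: δ = P·L^3 / (3·E·I). Convert P = 6 kN = 6000 N, E = 45 GPa = 4.5 × 10¹⁰ Pa.
  δ = (6000 × 3.3^3) / (3 × (4.5 × 10¹⁰) × (6.79 × 10⁻⁵)) = 0.02352 m = 23.52 mm
(b) Maximum bending moment at the fixed end: M = P·L = 6000 × 3.3 = 19800 N·m. Convert y_max = 100 mm = 0.1 m.
  σ = M·y_max / I = (19800 × 0.1) / (6.79 × 10⁻⁵) = 2.916 × 10⁷ Pa = 29.16 MPa
Final answer: (a) δ = 23.52 mm, (b) σ = 29.16 MPa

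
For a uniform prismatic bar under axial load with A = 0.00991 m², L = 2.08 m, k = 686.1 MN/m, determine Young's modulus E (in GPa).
Model: a uniform prismatic bar under axial load, so k = (A·E) / L.
Solve for E: E = (k·L) / A.
Convert to SI units:
  k = 686.1 MN/m = 6.861 × 10⁸ N/m
Substitute:
  E = ((6.861 × 10⁸) × 2.08) / 0.00991
  E = 1.44 × 10¹¹ Pa
Convert: E = 1.44 × 10¹¹ Pa = 144 GPa
Final answer: E = 144 GPa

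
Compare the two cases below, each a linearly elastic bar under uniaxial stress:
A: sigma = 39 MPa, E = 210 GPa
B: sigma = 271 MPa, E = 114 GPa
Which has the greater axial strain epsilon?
Model: a linearly elastic bar under uniaxial stress, so epsilon = sigma / E (SI units).
  A: epsilon = (3.9 × 10⁷) / (2.1 × 10¹¹) = 0.0001857
  B: epsilon = (2.71 × 10⁸) / (1.14 × 10¹¹) = 0.002377
0.002377 > 0.0001857, so B is larger.
Final answer: B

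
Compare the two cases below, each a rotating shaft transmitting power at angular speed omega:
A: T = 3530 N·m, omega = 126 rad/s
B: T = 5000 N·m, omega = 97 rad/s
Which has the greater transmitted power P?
Model: a rotating shaft transmitting power at angular speed omega, so P = T·omega (SI units).
  A: P = 3530 × 126 = 444800 W = 444.8 kW
  B: P = 5000 × 97 = 485000 W = 485 kW
485 kW > 444.8 kW, so B is larger.
Final answer: B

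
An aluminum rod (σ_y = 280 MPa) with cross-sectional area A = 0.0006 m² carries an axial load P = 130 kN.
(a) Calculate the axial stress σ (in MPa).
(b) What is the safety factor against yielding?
(a) Axial stress σ = P/A. Convert P = 130 kN = 130000 N.
  σ = 130000 / 0.0006 = 2.167 × 10⁸ Pa = 216.7 MPa
(b) Safety factor SF = σ_y/σ = 280 / 216.7 = 1.292
Final answer: (a) σ = 216.7 MPa, (b) SF = 1.292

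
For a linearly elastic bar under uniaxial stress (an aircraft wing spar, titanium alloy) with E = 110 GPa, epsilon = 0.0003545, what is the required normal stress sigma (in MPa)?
Model: a linearly elastic bar under uniaxial stress, so epsilon = sigma / E.
Solve for sigma: sigma = epsilon·E.
Convert to SI units:
  E = 110 GPa = 1.1 × 10¹¹ Pa
Substitute:
  sigma = 0.0003545 × (1.1 × 10¹¹)
  sigma = 3.9 × 10⁷ Pa
Convert: sigma = 3.9 × 10⁷ Pa = 39 MPa
Final answer: sigma = 39 MPa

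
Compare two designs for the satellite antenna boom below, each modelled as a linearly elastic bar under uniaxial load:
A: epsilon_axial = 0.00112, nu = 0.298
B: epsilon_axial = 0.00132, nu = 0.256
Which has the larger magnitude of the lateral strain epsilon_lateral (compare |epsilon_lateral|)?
Model: a linearly elastic bar under uniaxial load, so epsilon_lateral = -nu·epsilon_axial (SI units).
  A: epsilon_lateral = -(0.298 × 0.00112) = -0.0003338
  B: epsilon_lateral = -(0.256 × 0.00132) = -0.0003379
|epsilon_lateral|: A = 0.0003338, B = 0.0003379, so B is larger in magnitude.
Final answer: B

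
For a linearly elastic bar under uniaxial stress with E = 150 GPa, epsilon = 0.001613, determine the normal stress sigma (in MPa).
Model: a linearly elastic bar under uniaxial stress, so epsilon = sigma / E.
Solve for sigma: sigma = epsilon·E.
Convert to SI units:
  E = 150 GPa = 1.5 × 10¹¹ Pa
Substitute:
  sigma = 0.001613 × (1.5 × 10¹¹)
  sigma = 2.42 × 10⁸ Pa
Convert: sigma = 2.42 × 10⁸ Pa = 242 MPa
Final answer: sigma = 242 MPa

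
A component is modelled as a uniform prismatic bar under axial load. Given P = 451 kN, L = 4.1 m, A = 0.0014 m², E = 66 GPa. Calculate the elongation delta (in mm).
Model: a uniform prismatic bar under axial load, so delta = (P·L) / (A·E).
Convert to SI units:
  P = 451 kN = 451000 N
  E = 66 GPa = 6.6 × 10¹⁰ Pa
Substitute:
  delta = (451000 × 4.1) / (0.0014 × (6.6 × 10¹⁰))
  delta = 0.02001 m
Convert: delta = 0.02001 m = 20.01 mm
Final answer: delta = 20.01 mm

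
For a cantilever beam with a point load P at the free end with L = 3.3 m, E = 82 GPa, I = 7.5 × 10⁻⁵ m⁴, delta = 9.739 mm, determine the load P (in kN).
Model: a cantilever beam with a point load P at the free end, so delta = (P·L^3) / (3·E·I).
Solve for P: P = (3·delta·E·I) / L^3.
Convert to SI units:
  E = 82 GPa = 8.2 × 10¹⁰ Pa
  delta = 9.739 mm = 0.009739 m
Substitute:
  P = (3 × 0.009739 × (8.2 × 10¹⁰) × (7.5 × 10⁻⁵)) / 3.3^3
  P = 5000 N
Convert: P = 5000 N = 5 kN
Final answer: P = 5 kN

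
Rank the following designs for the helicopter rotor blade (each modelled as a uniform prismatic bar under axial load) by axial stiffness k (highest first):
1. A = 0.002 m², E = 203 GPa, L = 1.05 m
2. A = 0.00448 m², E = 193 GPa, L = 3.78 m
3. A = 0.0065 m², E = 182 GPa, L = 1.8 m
Model: a uniform prismatic bar under axial load, so k = (A·E) / L (SI units).
  Case 1: k = (0.002 × (2.03 × 10¹¹)) / 1.05 = 3.867 × 10⁸ N/m = 386.7 MN/m
  Case 2: k = (0.00448 × (1.93 × 10¹¹)) / 3.78 = 2.287 × 10⁸ N/m = 228.7 MN/m
  Case 3: k = (0.0065 × (1.82 × 10¹¹)) / 1.8 = 6.572 × 10⁸ N/m = 657.2 MN/m
Ordering: 657.2 MN/m (case 3) > 386.7 MN/m (case 1) > 228.7 MN/m (case 2)
Final answer: 3, 1, 2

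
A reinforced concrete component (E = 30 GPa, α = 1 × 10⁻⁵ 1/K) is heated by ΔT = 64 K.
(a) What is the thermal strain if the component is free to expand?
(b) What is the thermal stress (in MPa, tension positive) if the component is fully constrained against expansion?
(a) Free thermal strain ε_th = α·ΔT = (1 × 10⁻⁵) × 64 = 0.00064
(b) Fully constrained, the expansion is suppressed, so σ = -E·α·ΔT. Convert E = 30 GPa = 3 × 10¹⁰ Pa.
  σ = -(3 × 10¹⁰) × (1 × 10⁻⁵) × 64 = -1.92 × 10⁷ Pa = -19.2 MPa (compressive)
Final answer: (a) ε_th = 0.00064, (b) σ = -19.2 MPa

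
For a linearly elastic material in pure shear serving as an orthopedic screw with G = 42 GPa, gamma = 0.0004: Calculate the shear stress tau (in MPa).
Model: a linearly elastic material in pure shear, so tau = G·gamma.
Convert to SI units:
  G = 42 GPa = 4.2 × 10¹⁰ Pa
Substitute:
  tau = (4.2 × 10¹⁰) × 0.0004
  tau = 1.68 × 10⁷ Pa
Convert: tau = 1.68 × 10⁷ Pa = 16.8 MPa
Final answer: tau = 16.8 MPa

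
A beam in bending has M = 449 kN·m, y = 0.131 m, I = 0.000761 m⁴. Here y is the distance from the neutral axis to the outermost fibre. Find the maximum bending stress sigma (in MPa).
Model: a beam in bending, so sigma = (M·y) / I.
Convert to SI units:
  M = 449 kN·m = 449000 N·m
Substitute:
  sigma = (449000 × 0.131) / 0.000761
  sigma = 7.729 × 10⁷ Pa
Convert: sigma = 7.729 × 10⁷ Pa = 77.29 MPa
Final answer: sigma = 77.29 MPa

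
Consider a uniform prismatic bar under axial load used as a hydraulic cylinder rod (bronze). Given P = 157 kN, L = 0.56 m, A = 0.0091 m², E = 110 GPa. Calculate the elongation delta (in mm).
Model: a uniform prismatic bar under axial load, so delta = (P·L) / (A·E).
Convert to SI units:
  P = 157 kN = 157000 N
  E = 110 GPa = 1.1 × 10¹¹ Pa
Substitute:
  delta = (157000 × 0.56) / (0.0091 × (1.1 × 10¹¹))
  delta = 8.783 × 10⁻⁵ m
Convert: delta = 8.783 × 10⁻⁵ m = 0.08783 mm
Final answer: delta = 0.08783 mm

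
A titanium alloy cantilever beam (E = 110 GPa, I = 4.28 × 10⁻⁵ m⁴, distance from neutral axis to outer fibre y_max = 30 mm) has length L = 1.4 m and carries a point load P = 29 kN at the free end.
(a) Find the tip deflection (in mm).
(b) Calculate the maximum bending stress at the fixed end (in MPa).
(a) Tip deflection of a cantilever with an end point load: δ = P·L^3 / (3·E·I). Convert P = 29 kN = 29000 N, E = 110 GPa = 1.1 × 10¹¹ Pa.
  δ = (29000 × 1.4^3) / (3 × (1.1 × 10¹¹) × (4.28 × 10⁻⁵)) = 0.005634 m = 5.634 mm
(b) Maximum bending moment at the fixed end: M = P·L = 29000 × 1.4 = 40600 N·m. Convert y_max = 30 mm = 0.03 m.
  σ = M·y_max / I = (40600 × 0.03) / (4.28 × 10⁻⁵) = 2.846 × 10⁷ Pa = 28.46 MPa
Final answer: (a) δ = 5.634 mm, (b) σ = 28.46 MPa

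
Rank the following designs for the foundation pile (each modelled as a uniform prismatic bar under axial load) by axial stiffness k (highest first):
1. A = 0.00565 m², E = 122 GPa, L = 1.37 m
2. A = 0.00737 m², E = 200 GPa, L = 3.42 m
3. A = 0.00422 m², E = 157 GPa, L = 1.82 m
Model: a uniform prismatic bar under axial load, so k = (A·E) / L (SI units).
  Case 1: k = (0.00565 × (1.22 × 10¹¹)) / 1.37 = 5.031 × 10⁸ N/m = 503.1 MN/m
  Case 2: k = (0.00737 × (2 × 10¹¹)) / 3.42 = 4.31 × 10⁸ N/m = 431 MN/m
  Case 3: k = (0.00422 × (1.57 × 10¹¹)) / 1.82 = 3.64 × 10⁸ N/m = 364 MN/m
Ordering: 503.1 MN/m (case 1) > 431 MN/m (case 2) > 364 MN/m (case 3)
Final answer: 1, 2, 3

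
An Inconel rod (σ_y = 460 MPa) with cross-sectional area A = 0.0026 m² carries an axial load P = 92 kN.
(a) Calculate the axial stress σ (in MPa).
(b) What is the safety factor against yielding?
(a) Axial stress σ = P/A. Convert P = 92 kN = 92000 N.
  σ = 92000 / 0.0026 = 3.538 × 10⁷ Pa = 35.38 MPa
(b) Safety factor SF = σ_y/σ = 460 / 35.38 = 13
Final answer: (a) σ = 35.38 MPa, (b) SF = 13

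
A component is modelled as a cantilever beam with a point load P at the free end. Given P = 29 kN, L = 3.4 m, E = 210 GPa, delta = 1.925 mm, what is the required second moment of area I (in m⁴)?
Model: a cantilever beam with a point load P at the free end, so delta = (P·L^3) / (3·E·I).
Solve for I: I = (P·L^3) / (3·delta·E).
Convert to SI units:
  P = 29 kN = 29000 N
  E = 210 GPa = 2.1 × 10¹¹ Pa
  delta = 1.925 mm = 0.001925 m
Substitute:
  I = (29000 × 3.4^3) / (3 × 0.001925 × (2.1 × 10¹¹))
  I = 0.0009399 m⁴
Final answer: I = 0.0009399 m⁴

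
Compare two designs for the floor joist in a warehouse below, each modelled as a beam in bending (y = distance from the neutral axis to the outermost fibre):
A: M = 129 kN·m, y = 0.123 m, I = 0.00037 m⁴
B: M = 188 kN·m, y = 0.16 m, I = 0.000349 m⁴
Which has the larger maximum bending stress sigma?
Model: a beam in bending (y = distance from the neutral axis to the outermost fibre), so sigma = (M·y) / I (SI units).
  A: sigma = (129000 × 0.123) / 0.00037 = 4.288 × 10⁷ Pa = 42.88 MPa
  B: sigma = (188000 × 0.16) / 0.000349 = 8.619 × 10⁷ Pa = 86.19 MPa
86.19 MPa > 42.88 MPa, so B is larger.
Final answer: B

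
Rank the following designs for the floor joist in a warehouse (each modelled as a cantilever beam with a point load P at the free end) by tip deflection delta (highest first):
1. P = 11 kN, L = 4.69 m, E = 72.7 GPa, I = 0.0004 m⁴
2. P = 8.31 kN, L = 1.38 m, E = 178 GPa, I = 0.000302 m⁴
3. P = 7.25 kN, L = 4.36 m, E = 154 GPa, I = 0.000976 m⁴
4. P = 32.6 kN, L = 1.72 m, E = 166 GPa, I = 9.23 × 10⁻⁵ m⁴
Model: a cantilever beam with a point load P at the free end, so delta = (P·L^3) / (3·E·I) (SI units).
  Case 1: delta = (11000 × 4.69^3) / (3 × (7.27 × 10¹⁰) × 0.0004) = 0.01301 m = 13.01 mm
  Case 2: delta = (8310 × 1.38^3) / (3 × (1.78 × 10¹¹) × 0.000302) = 0.0001354 m = 0.1354 mm
  Case 3: delta = (7250 × 4.36^3) / (3 × (1.54 × 10¹¹) × 0.000976) = 0.001333 m = 1.333 mm
  Case 4: delta = (32600 × 1.72^3) / (3 × (1.66 × 10¹¹) × (9.23 × 10⁻⁵)) = 0.003609 m = 3.609 mm
Ordering: 13.01 mm (case 1) > 3.609 mm (case 4) > 1.333 mm (case 3) > 0.1354 mm (case 2)
Final answer: 1, 4, 3, 2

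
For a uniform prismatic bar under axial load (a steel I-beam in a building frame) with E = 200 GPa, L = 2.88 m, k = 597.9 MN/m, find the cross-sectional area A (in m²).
Model: a uniform prismatic bar under axial load, so k = (A·E) / L.
Solve for A: A = (k·L) / E.
Convert to SI units:
  E = 200 GPa = 2 × 10¹¹ Pa
  k = 597.9 MN/m = 5.979 × 10⁸ N/m
Substitute:
  A = ((5.979 × 10⁸) × 2.88) / (2 × 10¹¹)
  A = 0.00861 m²
Final answer: A = 0.00861 m²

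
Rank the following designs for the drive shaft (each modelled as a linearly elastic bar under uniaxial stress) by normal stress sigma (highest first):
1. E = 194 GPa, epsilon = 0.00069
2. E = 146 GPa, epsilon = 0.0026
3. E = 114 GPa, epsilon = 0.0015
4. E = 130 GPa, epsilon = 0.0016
Model: a linearly elastic bar under uniaxial stress, so sigma = E·epsilon (SI units).
  Case 1: sigma = (1.94 × 10¹¹) × 0.00069 = 1.339 × 10⁸ Pa = 133.9 MPa
  Case 2: sigma = (1.46 × 10¹¹) × 0.0026 = 3.796 × 10⁸ Pa = 379.6 MPa
  Case 3: sigma = (1.14 × 10¹¹) × 0.0015 = 1.71 × 10⁸ Pa = 171 MPa
  Case 4: sigma = (1.3 × 10¹¹) × 0.0016 = 2.08 × 10⁸ Pa = 208 MPa
Ordering: 379.6 MPa (case 2) > 208 MPa (case 4) > 171 MPa (case 3) > 133.9 MPa (case 1)
Final answer: 2, 4, 3, 1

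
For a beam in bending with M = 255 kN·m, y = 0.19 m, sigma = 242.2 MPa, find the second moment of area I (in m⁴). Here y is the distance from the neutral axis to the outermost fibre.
Model: a beam in bending, so sigma = (M·y) / I.
Solve for I: I = (M·y) / sigma.
Convert to SI units:
  M = 255 kN·m = 255000 N·m
  sigma = 242.2 MPa = 2.422 × 10⁸ Pa
Substitute:
  I = (255000 × 0.19) / (2.422 × 10⁸)
  I = 0.0002 m⁴
Final answer: I = 0.0002 m⁴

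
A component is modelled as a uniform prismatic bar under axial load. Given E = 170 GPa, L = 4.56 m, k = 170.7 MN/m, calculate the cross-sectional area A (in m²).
Model: a uniform prismatic bar under axial load, so k = (A·E) / L.
Solve for A: A = (k·L) / E.
Convert to SI units:
  E = 170 GPa = 1.7 × 10¹¹ Pa
  k = 170.7 MN/m = 1.707 × 10⁸ N/m
Substitute:
  A = ((1.707 × 10⁸) × 4.56) / (1.7 × 10¹¹)
  A = 0.004579 m²
Final answer: A = 0.004579 m²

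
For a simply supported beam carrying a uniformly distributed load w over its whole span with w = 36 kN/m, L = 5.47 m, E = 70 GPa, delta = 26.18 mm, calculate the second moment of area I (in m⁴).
Model: a simply supported beam carrying a uniformly distributed load w over its whole span, so delta = (5·w·L^4) / (384·E·I).
Solve for I: I = (5·w·L^4) / (384·delta·E).
Convert to SI units:
  w = 36 kN/m = 36000 N/m
  E = 70 GPa = 7 × 10¹⁰ Pa
  delta = 26.18 mm = 0.02618 m
Substitute:
  I = (5 × 36000 × 5.47^4) / (384 × 0.02618 × (7 × 10¹⁰))
  I = 0.000229 m⁴
Final answer: I = 0.000229 m⁴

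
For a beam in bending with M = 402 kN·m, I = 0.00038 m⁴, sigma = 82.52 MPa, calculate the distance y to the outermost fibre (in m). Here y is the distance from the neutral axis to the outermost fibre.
Model: a beam in bending, so sigma = (M·y) / I.
Solve for y: y = (sigma·I) / M.
Convert to SI units:
  M = 402 kN·m = 402000 N·m
  sigma = 82.52 MPa = 8.252 × 10⁷ Pa
Substitute:
  y = ((8.252 × 10⁷) × 0.00038) / 402000
  y = 0.078 m
Final answer: y = 0.078 m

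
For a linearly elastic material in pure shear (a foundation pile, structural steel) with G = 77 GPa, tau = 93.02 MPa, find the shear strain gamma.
Model: a linearly elastic material in pure shear, so tau = G·gamma.
Solve for gamma: gamma = tau / G.
Convert to SI units:
  G = 77 GPa = 7.7 × 10¹⁰ Pa
  tau = 93.02 MPa = 9.302 × 10⁷ Pa
Substitute:
  gamma = (9.302 × 10⁷) / (7.7 × 10¹⁰)
  gamma = 0.001208
Final answer: gamma = 0.001208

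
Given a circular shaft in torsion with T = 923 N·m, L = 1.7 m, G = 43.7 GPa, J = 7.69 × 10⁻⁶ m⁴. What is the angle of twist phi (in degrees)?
Model: a circular shaft in torsion, so phi = (T·L) / (G·J).
Convert to SI units:
  G = 43.7 GPa = 4.37 × 10¹⁰ Pa
Substitute:
  phi = (923 × 1.7) / ((4.37 × 10¹⁰) × (7.69 × 10⁻⁶))
  phi = 0.004669 rad
Convert to degrees: phi = 0.004669 × 180/π = 0.2675°
Final answer: phi = 0.2675°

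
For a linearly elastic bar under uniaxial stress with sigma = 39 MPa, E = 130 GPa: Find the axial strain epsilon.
Model: a linearly elastic bar under uniaxial stress, so epsilon = sigma / E.
Convert to SI units:
  sigma = 39 MPa = 3.9 × 10⁷ Pa
  E = 130 GPa = 1.3 × 10¹¹ Pa
Substitute:
  epsilon = (3.9 × 10⁷) / (1.3 × 10¹¹)
  epsilon = 0.0003
Final answer: epsilon = 0.0003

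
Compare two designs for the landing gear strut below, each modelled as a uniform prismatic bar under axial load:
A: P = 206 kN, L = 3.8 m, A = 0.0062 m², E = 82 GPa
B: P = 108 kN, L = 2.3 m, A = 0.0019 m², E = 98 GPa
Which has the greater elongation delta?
Model: a uniform prismatic bar under axial load, so delta = (P·L) / (A·E) (SI units).
  A: delta = (206000 × 3.8) / (0.0062 × (8.2 × 10¹⁰)) = 0.00154 m = 1.54 mm
  B: delta = (108000 × 2.3) / (0.0019 × (9.8 × 10¹⁰)) = 0.001334 m = 1.334 mm
1.54 mm > 1.334 mm, so A is larger.
Final answer: A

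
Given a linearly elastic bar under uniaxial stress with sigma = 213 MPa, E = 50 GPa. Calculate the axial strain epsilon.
Model: a linearly elastic bar under uniaxial stress, so epsilon = sigma / E.
Convert to SI units:
  sigma = 213 MPa = 2.13 × 10⁸ Pa
  E = 50 GPa = 5 × 10¹⁰ Pa
Substitute:
  epsilon = (2.13 × 10⁸) / (5 × 10¹⁰)
  epsilon = 0.00426
Final answer: epsilon = 0.00426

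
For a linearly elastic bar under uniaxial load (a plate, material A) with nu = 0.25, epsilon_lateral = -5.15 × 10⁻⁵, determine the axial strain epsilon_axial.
Model: a linearly elastic bar under uniaxial load, so epsilon_lateral = -nu·epsilon_axial.
Solve for epsilon_axial: epsilon_axial = -epsilon_lateral / nu.
Substitute:
  epsilon_axial = -(-5.15 × 10⁻⁵) / 0.25
  epsilon_axial = 0.000206
Final answer: epsilon_axial = 0.000206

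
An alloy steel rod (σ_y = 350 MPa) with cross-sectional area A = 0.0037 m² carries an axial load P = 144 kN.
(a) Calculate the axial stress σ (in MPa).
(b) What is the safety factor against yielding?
(a) Axial stress σ = P/A. Convert P = 144 kN = 144000 N.
  σ = 144000 / 0.0037 = 3.892 × 10⁷ Pa = 38.92 MPa
(b) Safety factor SF = σ_y/σ = 350 / 38.92 = 8.993
Final answer: (a) σ = 38.92 MPa, (b) SF = 8.993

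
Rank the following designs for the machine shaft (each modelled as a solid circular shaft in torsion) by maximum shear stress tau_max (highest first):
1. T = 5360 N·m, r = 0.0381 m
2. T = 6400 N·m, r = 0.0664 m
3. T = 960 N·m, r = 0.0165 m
Model: a solid circular shaft in torsion, so tau_max = (2·T) / (π·r^3) (SI units).
  Case 1: tau_max = (2 × 5360) / (π × 0.0381^3) = 6.17 × 10⁷ Pa = 61.7 MPa
  Case 2: tau_max = (2 × 6400) / (π × 0.0664^3) = 1.392 × 10⁷ Pa = 13.92 MPa
  Case 3: tau_max = (2 × 960) / (π × 0.0165^3) = 1.361 × 10⁸ Pa = 136.1 MPa
Ordering: 136.1 MPa (case 3) > 61.7 MPa (case 1) > 13.92 MPa (case 2)
Final answer: 3, 1, 2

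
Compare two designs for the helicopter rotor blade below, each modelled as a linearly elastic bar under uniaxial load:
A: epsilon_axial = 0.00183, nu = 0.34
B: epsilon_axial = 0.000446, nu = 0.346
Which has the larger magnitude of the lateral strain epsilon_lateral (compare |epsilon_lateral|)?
Model: a linearly elastic bar under uniaxial load, so epsilon_lateral = -nu·epsilon_axial (SI units).
  A: epsilon_lateral = -(0.34 × 0.00183) = -0.0006222
  B: epsilon_lateral = -(0.346 × 0.000446) = -0.0001543
|epsilon_lateral|: A = 0.0006222, B = 0.0001543, so A is larger in magnitude.
Final answer: A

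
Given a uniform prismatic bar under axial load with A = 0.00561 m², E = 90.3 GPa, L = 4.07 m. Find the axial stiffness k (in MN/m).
Model: a uniform prismatic bar under axial load, so k = (A·E) / L.
Convert to SI units:
  E = 90.3 GPa = 9.03 × 10¹⁰ Pa
Substitute:
  k = (0.00561 × (9.03 × 10¹⁰)) / 4.07
  k = 1.245 × 10⁸ N/m
Convert: k = 1.245 × 10⁸ N/m = 124.5 MN/m
Final answer: k = 124.5 MN/m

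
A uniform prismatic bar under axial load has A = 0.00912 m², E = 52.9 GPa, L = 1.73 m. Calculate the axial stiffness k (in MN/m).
Model: a uniform prismatic bar under axial load, so k = (A·E) / L.
Convert to SI units:
  E = 52.9 GPa = 5.29 × 10¹⁰ Pa
Substitute:
  k = (0.00912 × (5.29 × 10¹⁰)) / 1.73
  k = 2.789 × 10⁸ N/m
Convert: k = 2.789 × 10⁸ N/m = 278.9 MN/m
Final answer: k = 278.9 MN/m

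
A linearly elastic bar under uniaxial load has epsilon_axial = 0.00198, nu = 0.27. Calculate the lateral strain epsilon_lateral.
Model: a linearly elastic bar under uniaxial load, so epsilon_lateral = -nu·epsilon_axial.
Substitute:
  epsilon_lateral = -(0.27 × 0.00198)
  epsilon_lateral = -0.0005346
Final answer: epsilon_lateral = -0.0005346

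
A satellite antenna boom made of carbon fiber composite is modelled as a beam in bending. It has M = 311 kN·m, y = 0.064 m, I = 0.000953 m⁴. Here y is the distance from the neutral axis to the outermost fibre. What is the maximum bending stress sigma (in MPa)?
Model: a beam in bending, so sigma = (M·y) / I.
Convert to SI units:
  M = 311 kN·m = 311000 N·m
Substitute:
  sigma = (311000 × 0.064) / 0.000953
  sigma = 2.089 × 10⁷ Pa
Convert: sigma = 2.089 × 10⁷ Pa = 20.89 MPa
Final answer: sigma = 20.89 MPa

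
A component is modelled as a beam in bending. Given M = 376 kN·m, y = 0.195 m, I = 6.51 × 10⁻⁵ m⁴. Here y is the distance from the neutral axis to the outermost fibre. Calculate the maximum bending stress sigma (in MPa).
Model: a beam in bending, so sigma = (M·y) / I.
Convert to SI units:
  M = 376 kN·m = 376000 N·m
Substitute:
  sigma = (376000 × 0.195) / (6.51 × 10⁻⁵)
  sigma = 1.126 × 10⁹ Pa
Convert: sigma = 1.126 × 10⁹ Pa = 1126 MPa
Final answer: sigma = 1126 MPa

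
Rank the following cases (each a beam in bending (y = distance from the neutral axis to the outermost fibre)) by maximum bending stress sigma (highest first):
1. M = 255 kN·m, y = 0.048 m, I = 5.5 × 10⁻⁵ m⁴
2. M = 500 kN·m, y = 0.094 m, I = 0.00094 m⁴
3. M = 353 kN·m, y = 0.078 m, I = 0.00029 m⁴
Model: a beam in bending (y = distance from the neutral axis to the outermost fibre), so sigma = (M·y) / I (SI units).
  Case 1: sigma = (255000 × 0.048) / (5.5 × 10⁻⁵) = 2.225 × 10⁸ Pa = 222.5 MPa
  Case 2: sigma = (500000 × 0.094) / 0.00094 = 5 × 10⁷ Pa = 50 MPa
  Case 3: sigma = (353000 × 0.078) / 0.00029 = 9.494 × 10⁷ Pa = 94.94 MPa
Ordering: 222.5 MPa (case 1) > 94.94 MPa (case 3) > 50 MPa (case 2)
Final answer: 1, 3, 2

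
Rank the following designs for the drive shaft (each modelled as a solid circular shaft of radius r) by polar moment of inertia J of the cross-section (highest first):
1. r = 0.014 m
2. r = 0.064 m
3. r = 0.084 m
Model: a solid circular shaft of radius r, so J = (π·r^4) / 2 (SI units).
  Case 1: J = (π × 0.014^4) / 2 = 6.034 × 10⁻⁸ m⁴
  Case 2: J = (π × 0.064^4) / 2 = 2.635 × 10⁻⁵ m⁴
  Case 3: J = (π × 0.084^4) / 2 = 7.821 × 10⁻⁵ m⁴
Ordering: 7.821 × 10⁻⁵ m⁴ (case 3) > 2.635 × 10⁻⁵ m⁴ (case 2) > 6.034 × 10⁻⁸ m⁴ (case 1)
Final answer: 3, 2, 1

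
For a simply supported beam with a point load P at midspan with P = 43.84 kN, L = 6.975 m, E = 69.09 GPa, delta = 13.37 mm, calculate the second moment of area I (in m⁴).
Model: a simply supported beam with a point load P at midspan, so delta = (P·L^3) / (48·E·I).
Solve for I: I = (P·L^3) / (48·delta·E).
Convert to SI units:
  P = 43.84 kN = 43840 N
  E = 69.09 GPa = 6.909 × 10¹⁰ Pa
  delta = 13.37 mm = 0.01337 m
Substitute:
  I = (43840 × 6.975^3) / (48 × 0.01337 × (6.909 × 10¹⁰))
  I = 0.0003355 m⁴
Final answer: I = 0.0003355 m⁴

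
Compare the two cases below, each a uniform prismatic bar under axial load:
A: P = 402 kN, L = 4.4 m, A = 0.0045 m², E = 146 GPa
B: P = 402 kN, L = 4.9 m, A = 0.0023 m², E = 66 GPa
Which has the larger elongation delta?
Model: a uniform prismatic bar under axial load, so delta = (P·L) / (A·E) (SI units).
  A: delta = (402000 × 4.4) / (0.0045 × (1.46 × 10¹¹)) = 0.002692 m = 2.692 mm
  B: delta = (402000 × 4.9) / (0.0023 × (6.6 × 10¹⁰)) = 0.01298 m = 12.98 mm
12.98 mm > 2.692 mm, so B is larger.
Final answer: B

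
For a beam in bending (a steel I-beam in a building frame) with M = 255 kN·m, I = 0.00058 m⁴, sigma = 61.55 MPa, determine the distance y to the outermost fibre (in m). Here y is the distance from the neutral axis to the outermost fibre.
Model: a beam in bending, so sigma = (M·y) / I.
Solve for y: y = (sigma·I) / M.
Convert to SI units:
  M = 255 kN·m = 255000 N·m
  sigma = 61.55 MPa = 6.155 × 10⁷ Pa
Substitute:
  y = ((6.155 × 10⁷) × 0.00058) / 255000
  y = 0.14 m
Final answer: y = 0.14 m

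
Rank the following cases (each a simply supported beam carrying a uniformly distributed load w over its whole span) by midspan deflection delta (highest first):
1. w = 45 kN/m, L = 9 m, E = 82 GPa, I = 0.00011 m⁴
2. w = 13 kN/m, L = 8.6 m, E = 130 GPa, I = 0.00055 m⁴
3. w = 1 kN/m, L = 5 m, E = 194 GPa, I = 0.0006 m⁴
Model: a simply supported beam carrying a uniformly distributed load w over its whole span, so delta = (5·w·L^4) / (384·E·I) (SI units).
  Case 1: delta = (5 × 45000 × 9^4) / (384 × (8.2 × 10¹⁰) × 0.00011) = 0.4262 m = 426.2 mm
  Case 2: delta = (5 × 13000 × 8.6^4) / (384 × (1.3 × 10¹¹) × 0.00055) = 0.01295 m = 12.95 mm
  Case 3: delta = (5 × 1000 × 5^4) / (384 × (1.94 × 10¹¹) × 0.0006) = 6.991 × 10⁻⁵ m = 0.06991 mm
Ordering: 426.2 mm (case 1) > 12.95 mm (case 2) > 0.06991 mm (case 3)
Final answer: 1, 2, 3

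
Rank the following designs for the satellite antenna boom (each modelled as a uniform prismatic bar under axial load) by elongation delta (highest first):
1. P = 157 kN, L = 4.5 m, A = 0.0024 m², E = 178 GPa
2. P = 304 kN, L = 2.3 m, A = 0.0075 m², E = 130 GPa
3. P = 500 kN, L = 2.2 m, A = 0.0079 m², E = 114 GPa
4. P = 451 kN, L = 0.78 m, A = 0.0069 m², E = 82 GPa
Model: a uniform prismatic bar under axial load, so delta = (P·L) / (A·E) (SI units).
  Case 1: delta = (157000 × 4.5) / (0.0024 × (1.78 × 10¹¹)) = 0.001654 m = 1.654 mm
  Case 2: delta = (304000 × 2.3) / (0.0075 × (1.3 × 10¹¹)) = 0.0007171 m = 0.7171 mm
  Case 3: delta = (500000 × 2.2) / (0.0079 × (1.14 × 10¹¹)) = 0.001221 m = 1.221 mm
  Case 4: delta = (451000 × 0.78) / (0.0069 × (8.2 × 10¹⁰)) = 0.0006217 m = 0.6217 mm
Ordering: 1.654 mm (case 1) > 1.221 mm (case 3) > 0.7171 mm (case 2) > 0.6217 mm (case 4)
Final answer: 1, 3, 2, 4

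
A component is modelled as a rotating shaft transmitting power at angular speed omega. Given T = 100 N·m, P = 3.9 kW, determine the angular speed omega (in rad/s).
Model: a rotating shaft transmitting power at angular speed omega, so P = T·omega.
Solve for omega: omega = P / T.
Convert to SI units:
  P = 3.9 kW = 3900 W
Substitute:
  omega = 3900 / 100
  omega = 39 rad/s
Final answer: omega = 39 rad/s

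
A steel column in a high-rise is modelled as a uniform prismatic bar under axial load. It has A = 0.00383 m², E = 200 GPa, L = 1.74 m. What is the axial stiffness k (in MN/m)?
Model: a uniform prismatic bar under axial load, so k = (A·E) / L.
Convert to SI units:
  E = 200 GPa = 2 × 10¹¹ Pa
Substitute:
  k = (0.00383 × (2 × 10¹¹)) / 1.74
  k = 4.402 × 10⁸ N/m
Convert: k = 4.402 × 10⁸ N/m = 440.2 MN/m
Final answer: k = 440.2 MN/m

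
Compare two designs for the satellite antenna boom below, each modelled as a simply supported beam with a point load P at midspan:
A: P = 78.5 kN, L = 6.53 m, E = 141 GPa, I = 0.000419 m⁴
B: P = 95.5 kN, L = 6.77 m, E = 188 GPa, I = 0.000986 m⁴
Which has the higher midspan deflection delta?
Model: a simply supported beam with a point load P at midspan, so delta = (P·L^3) / (48·E·I) (SI units).
  A: delta = (78500 × 6.53^3) / (48 × (1.41 × 10¹¹) × 0.000419) = 0.007708 m = 7.708 mm
  B: delta = (95500 × 6.77^3) / (48 × (1.88 × 10¹¹) × 0.000986) = 0.00333 m = 3.33 mm
7.708 mm > 3.33 mm, so A is larger.
Final answer: A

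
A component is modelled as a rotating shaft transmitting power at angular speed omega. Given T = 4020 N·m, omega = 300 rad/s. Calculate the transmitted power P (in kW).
Model: a rotating shaft transmitting power at angular speed omega, so P = T·omega.
Substitute:
  P = 4020 × 300
  P = 1.206 × 10⁶ W
Convert: P = 1.206 × 10⁶ W = 1206 kW
Final answer: P = 1206 kW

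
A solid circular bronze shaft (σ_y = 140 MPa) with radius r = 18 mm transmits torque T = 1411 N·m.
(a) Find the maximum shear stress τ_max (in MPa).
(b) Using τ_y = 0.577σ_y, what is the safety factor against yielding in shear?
(a) For a solid circular shaft, τ_max = T·r/J with J = π·r^4/2, i.e. τ_max = 2·T / (π·r^3). Convert r = 18 mm = 0.018 m.
  τ_max = (2 × 1411) / (π × 0.018^3) = 1.54 × 10⁸ Pa = 154 MPa
(b) τ_y = 0.577 × 140 = 80.78 MPa
  SF = τ_y/τ_max = 80.78 / 154 = 0.5245
Final answer: (a) τ_max = 154 MPa, (b) SF = 0.5245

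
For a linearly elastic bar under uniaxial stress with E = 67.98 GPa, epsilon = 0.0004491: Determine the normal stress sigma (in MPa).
Model: a linearly elastic bar under uniaxial stress, so sigma = E·epsilon.
Convert to SI units:
  E = 67.98 GPa = 6.798 × 10¹⁰ Pa
Substitute:
  sigma = (6.798 × 10¹⁰) × 0.0004491
  sigma = 3.053 × 10⁷ Pa
Convert: sigma = 3.053 × 10⁷ Pa = 30.53 MPa
Final answer: sigma = 30.53 MPa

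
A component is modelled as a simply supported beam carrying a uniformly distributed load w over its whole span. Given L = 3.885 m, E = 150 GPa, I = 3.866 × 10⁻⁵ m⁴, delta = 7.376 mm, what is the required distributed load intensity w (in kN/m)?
Model: a simply supported beam carrying a uniformly distributed load w over its whole span, so delta = (5·w·L^4) / (384·E·I).
Solve for w: w = (384·delta·E·I) / (5·L^4).
Convert to SI units:
  E = 150 GPa = 1.5 × 10¹¹ Pa
  delta = 7.376 mm = 0.007376 m
Substitute:
  w = (384 × 0.007376 × (1.5 × 10¹¹) × (3.866 × 10⁻⁵)) / (5 × 3.885^4)
  w = 14420 N/m
Convert: w = 14420 N/m = 14.42 kN/m
Final answer: w = 14.42 kN/m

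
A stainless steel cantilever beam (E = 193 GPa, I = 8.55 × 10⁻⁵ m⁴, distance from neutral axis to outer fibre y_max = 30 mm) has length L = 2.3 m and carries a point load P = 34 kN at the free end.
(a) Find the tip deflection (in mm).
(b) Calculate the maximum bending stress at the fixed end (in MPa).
(a) Tip deflection of a cantilever with an end point load: δ = P·L^3 / (3·E·I). Convert P = 34 kN = 34000 N, E = 193 GPa = 1.93 × 10¹¹ Pa.
  δ = (34000 × 2.3^3) / (3 × (1.93 × 10¹¹) × (8.55 × 10⁻⁵)) = 0.008356 m = 8.356 mm
(b) Maximum bending moment at the fixed end: M = P·L = 34000 × 2.3 = 78200 N·m. Convert y_max = 30 mm = 0.03 m.
  σ = M·y_max / I = (78200 × 0.03) / (8.55 × 10⁻⁵) = 2.744 × 10⁷ Pa = 27.44 MPa
Final answer: (a) δ = 8.356 mm, (b) σ = 27.44 MPa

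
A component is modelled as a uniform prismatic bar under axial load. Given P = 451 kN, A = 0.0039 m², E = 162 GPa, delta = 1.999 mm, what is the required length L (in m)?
Model: a uniform prismatic bar under axial load, so delta = (P·L) / (A·E).
Solve for L: L = (delta·A·E) / P.
Convert to SI units:
  P = 451 kN = 451000 N
  E = 162 GPa = 1.62 × 10¹¹ Pa
  delta = 1.999 mm = 0.001999 m
Substitute:
  L = (0.001999 × 0.0039 × (1.62 × 10¹¹)) / 451000
  L = 2.8 m
Final answer: L = 2.8 m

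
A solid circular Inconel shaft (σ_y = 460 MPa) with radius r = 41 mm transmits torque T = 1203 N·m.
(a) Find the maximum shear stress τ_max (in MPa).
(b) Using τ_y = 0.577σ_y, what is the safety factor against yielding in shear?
(a) For a solid circular shaft, τ_max = T·r/J with J = π·r^4/2, i.e. τ_max = 2·T / (π·r^3). Convert r = 41 mm = 0.041 m.
  τ_max = (2 × 1203) / (π × 0.041^3) = 1.111 × 10⁷ Pa = 11.11 MPa
(b) τ_y = 0.577 × 460 = 265.42 MPa
  SF = τ_y/τ_max = 265.42 / 11.11 = 23.89
Final answer: (a) τ_max = 11.11 MPa, (b) SF = 23.89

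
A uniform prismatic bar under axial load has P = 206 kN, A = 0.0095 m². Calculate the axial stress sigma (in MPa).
Model: a uniform prismatic bar under axial load, so sigma = P / A.
Convert to SI units:
  P = 206 kN = 206000 N
Substitute:
  sigma = 206000 / 0.0095
  sigma = 2.168 × 10⁷ Pa
Convert: sigma = 2.168 × 10⁷ Pa = 21.68 MPa
Final answer: sigma = 21.68 MPa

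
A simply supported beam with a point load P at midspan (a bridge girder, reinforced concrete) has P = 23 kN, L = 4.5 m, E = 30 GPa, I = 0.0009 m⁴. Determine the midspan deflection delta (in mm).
Model: a simply supported beam with a point load P at midspan, so delta = (P·L^3) / (48·E·I).
Convert to SI units:
  P = 23 kN = 23000 N
  E = 30 GPa = 3 × 10¹⁰ Pa
Substitute:
  delta = (23000 × 4.5^3) / (48 × (3 × 10¹⁰) × 0.0009)
  delta = 0.001617 m
Convert: delta = 0.001617 m = 1.617 mm
Final answer: delta = 1.617 mm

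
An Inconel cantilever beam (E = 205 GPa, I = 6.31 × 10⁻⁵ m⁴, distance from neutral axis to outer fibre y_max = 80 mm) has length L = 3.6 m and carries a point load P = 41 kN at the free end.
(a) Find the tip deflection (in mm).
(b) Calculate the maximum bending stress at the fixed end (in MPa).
(a) Tip deflection of a cantilever with an end point load: δ = P·L^3 / (3·E·I). Convert P = 41 kN = 41000 N, E = 205 GPa = 2.05 × 10¹¹ Pa.
  δ = (41000 × 3.6^3) / (3 × (2.05 × 10¹¹) × (6.31 × 10⁻⁵)) = 0.04929 m = 49.29 mm
(b) Maximum bending moment at the fixed end: M = P·L = 41000 × 3.6 = 147600 N·m. Convert y_max = 80 mm = 0.08 m.
  σ = M·y_max / I = (147600 × 0.08) / (6.31 × 10⁻⁵) = 1.871 × 10⁸ Pa = 187.1 MPa
Final answer: (a) δ = 49.29 mm, (b) σ = 187.1 MPa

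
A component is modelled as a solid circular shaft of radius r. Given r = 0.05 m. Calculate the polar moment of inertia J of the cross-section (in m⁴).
Model: a solid circular shaft of radius r, so J = (π·r^4) / 2.
Substitute:
  J = (π × 0.05^4) / 2
  J = 9.817 × 10⁻⁶ m⁴
Final answer: J = 9.817 × 10⁻⁶ m⁴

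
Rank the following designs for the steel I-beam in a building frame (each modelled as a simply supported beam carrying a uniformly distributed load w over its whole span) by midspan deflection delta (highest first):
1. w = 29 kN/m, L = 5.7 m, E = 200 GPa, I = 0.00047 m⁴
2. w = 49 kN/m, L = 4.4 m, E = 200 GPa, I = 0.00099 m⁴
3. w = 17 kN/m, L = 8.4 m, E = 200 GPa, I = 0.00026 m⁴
Model: a simply supported beam carrying a uniformly distributed load w over its whole span, so delta = (5·w·L^4) / (384·E·I) (SI units).
  Case 1: delta = (5 × 29000 × 5.7^4) / (384 × (2 × 10¹¹) × 0.00047) = 0.00424 m = 4.24 mm
  Case 2: delta = (5 × 49000 × 4.4^4) / (384 × (2 × 10¹¹) × 0.00099) = 0.001208 m = 1.208 mm
  Case 3: delta = (5 × 17000 × 8.4^4) / (384 × (2 × 10¹¹) × 0.00026) = 0.02119 m = 21.19 mm
Ordering: 21.19 mm (case 3) > 4.24 mm (case 1) > 1.208 mm (case 2)
Final answer: 3, 1, 2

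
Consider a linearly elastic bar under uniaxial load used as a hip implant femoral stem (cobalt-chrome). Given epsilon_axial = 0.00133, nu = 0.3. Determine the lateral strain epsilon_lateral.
Model: a linearly elastic bar under uniaxial load, so epsilon_lateral = -nu·epsilon_axial.
Substitute:
  epsilon_lateral = -(0.3 × 0.00133)
  epsilon_lateral = -0.000399
Final answer: epsilon_lateral = -0.000399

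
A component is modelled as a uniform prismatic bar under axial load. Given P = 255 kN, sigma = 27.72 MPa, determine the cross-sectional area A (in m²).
Model: a uniform prismatic bar under axial load, so sigma = P / A.
Solve for A: A = P / sigma.
Convert to SI units:
  P = 255 kN = 255000 N
  sigma = 27.72 MPa = 2.772 × 10⁷ Pa
Substitute:
  A = 255000 / (2.772 × 10⁷)
  A = 0.009199 m²
Final answer: A = 0.009199 m²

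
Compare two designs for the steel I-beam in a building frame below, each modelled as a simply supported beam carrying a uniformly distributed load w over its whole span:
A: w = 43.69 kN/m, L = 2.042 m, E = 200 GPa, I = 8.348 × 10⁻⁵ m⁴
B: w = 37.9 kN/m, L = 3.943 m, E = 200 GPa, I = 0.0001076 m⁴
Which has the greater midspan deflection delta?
Model: a simply supported beam carrying a uniformly distributed load w over its whole span, so delta = (5·w·L^4) / (384·E·I) (SI units).
  A: delta = (5 × 43690 × 2.042^4) / (384 × (2 × 10¹¹) × (8.348 × 10⁻⁵)) = 0.0005924 m = 0.5924 mm
  B: delta = (5 × 37900 × 3.943^4) / (384 × (2 × 10¹¹) × 0.0001076) = 0.005543 m = 5.543 mm
5.543 mm > 0.5924 mm, so B is larger.
Final answer: B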